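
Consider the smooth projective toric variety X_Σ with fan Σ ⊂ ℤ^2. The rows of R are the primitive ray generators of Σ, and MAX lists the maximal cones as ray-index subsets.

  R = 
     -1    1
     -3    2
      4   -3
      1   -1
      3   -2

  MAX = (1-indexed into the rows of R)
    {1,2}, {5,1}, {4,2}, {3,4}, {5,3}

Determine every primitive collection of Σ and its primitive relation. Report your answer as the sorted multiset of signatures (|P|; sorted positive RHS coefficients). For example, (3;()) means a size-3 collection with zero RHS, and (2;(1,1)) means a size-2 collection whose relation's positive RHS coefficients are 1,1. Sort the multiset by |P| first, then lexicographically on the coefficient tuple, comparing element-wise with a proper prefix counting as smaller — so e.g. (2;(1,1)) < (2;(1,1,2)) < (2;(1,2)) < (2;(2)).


Δ(Σ) — 5 vertices, 5 min non-faces:

  {1,4}:  v_{1} + v_{4} = 0 ; sig = (2;())
  {2,5}:  v_{2} + v_{5} = 0 ; sig = (2;())
  {1,3}:  v_{1} + v_{3} = v_{5} ; sig = (2;(1))
  {2,3}:  v_{2} + v_{3} = v_{4} ; sig = (2;(1))
  {4,5}:  v_{4} + v_{5} = v_{3} ; sig = (2;(1))

Hence PRS(X_Σ) =
[(2;()), (2;()), (2;(1)), (2;(1)), (2;(1))]


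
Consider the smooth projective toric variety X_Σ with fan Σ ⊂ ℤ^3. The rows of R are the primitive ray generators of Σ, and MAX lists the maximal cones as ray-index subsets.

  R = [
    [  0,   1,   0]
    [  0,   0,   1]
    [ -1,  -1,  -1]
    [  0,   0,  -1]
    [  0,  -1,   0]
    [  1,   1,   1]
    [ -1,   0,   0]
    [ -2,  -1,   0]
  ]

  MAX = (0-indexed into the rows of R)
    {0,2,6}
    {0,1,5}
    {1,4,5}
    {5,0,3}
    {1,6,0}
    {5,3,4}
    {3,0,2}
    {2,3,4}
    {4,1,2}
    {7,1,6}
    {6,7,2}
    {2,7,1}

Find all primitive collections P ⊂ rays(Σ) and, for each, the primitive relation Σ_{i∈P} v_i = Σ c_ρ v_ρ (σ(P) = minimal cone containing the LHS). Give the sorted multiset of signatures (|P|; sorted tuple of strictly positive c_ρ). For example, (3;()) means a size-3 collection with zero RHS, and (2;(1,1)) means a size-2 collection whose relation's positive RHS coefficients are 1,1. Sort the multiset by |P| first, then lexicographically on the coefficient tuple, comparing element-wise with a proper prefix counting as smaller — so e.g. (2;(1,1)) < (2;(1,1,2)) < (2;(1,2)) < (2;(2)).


Δ(Σ) — 8 vertices, 12 min non-faces:

  P={0,4}:  v_{0} + v_{4} = 0  ⟹  sig = (2;())
  P={1,3}:  v_{1} + v_{3} = 0  ⟹  sig = (2;())
  P={2,5}:  v_{2} + v_{5} = 0  ⟹  sig = (2;())
  P={3,6}:  v_{3} + v_{6} = v_{0} + v_{2}  ⟹  sig = (2;(1,1))
  P={3,7}:  v_{3} + v_{7} = v_{2} + v_{6}  ⟹  sig = (2;(1,1))
  P={4,6}:  v_{4} + v_{6} = v_{1} + v_{2}  ⟹  sig = (2;(1,1))
  P={5,6}:  v_{5} + v_{6} = v_{0} + v_{1}  ⟹  sig = (2;(1,1))
  P={5,7}:  v_{5} + v_{7} = v_{1} + v_{6}  ⟹  sig = (2;(1,1))
  P={0,7}:  v_{0} + v_{7} = 2·v_{6}  ⟹  sig = (2;(2))
  P={4,7}:  v_{4} + v_{7} = 2·v_{1} + 2·v_{2}  ⟹  sig = (2;(2,2))
  P={0,1,2}:  v_{0} + v_{1} + v_{2} = v_{6}  ⟹  sig = (3;(1))
  P={1,2,6}:  v_{1} + v_{2} + v_{6} = v_{7}  ⟹  sig = (3;(1))

Sorted signature multiset PRS(X):
    |P|=2: 10 collections, coeffs (), (), (), (1,1), (1,1), (1,1), (1,1), (1,1), (2), (2,2)
    |P|=3: 2 collections, coeffs (1), (1)


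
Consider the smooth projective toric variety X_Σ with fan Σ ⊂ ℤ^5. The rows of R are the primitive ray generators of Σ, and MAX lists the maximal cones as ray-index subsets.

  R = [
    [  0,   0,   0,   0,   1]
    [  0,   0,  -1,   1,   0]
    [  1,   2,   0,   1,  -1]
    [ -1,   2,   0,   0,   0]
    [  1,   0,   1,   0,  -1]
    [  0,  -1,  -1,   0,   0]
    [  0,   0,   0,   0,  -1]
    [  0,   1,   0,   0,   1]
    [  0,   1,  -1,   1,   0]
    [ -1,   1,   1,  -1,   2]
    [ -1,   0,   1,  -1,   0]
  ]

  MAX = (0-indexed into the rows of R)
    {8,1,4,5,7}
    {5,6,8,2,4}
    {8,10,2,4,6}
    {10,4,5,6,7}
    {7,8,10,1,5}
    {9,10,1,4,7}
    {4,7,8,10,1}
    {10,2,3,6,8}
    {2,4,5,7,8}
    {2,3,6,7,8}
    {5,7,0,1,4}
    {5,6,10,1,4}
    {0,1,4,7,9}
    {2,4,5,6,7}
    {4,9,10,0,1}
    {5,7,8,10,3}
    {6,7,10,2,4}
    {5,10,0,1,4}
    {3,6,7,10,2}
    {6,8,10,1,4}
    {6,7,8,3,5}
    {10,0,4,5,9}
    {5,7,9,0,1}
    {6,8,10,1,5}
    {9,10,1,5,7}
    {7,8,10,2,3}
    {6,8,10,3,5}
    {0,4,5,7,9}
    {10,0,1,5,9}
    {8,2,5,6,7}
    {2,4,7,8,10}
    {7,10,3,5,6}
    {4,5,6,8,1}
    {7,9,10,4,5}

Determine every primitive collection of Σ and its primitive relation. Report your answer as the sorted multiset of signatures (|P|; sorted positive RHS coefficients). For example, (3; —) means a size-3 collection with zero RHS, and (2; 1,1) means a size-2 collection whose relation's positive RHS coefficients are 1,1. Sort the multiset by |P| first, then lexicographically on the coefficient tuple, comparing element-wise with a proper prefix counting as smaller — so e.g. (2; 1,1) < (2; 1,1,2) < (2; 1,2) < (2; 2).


|primitive collections| = 20. Relations:

  P={0,6}:  v_{0} + v_{6} = 0  so sig = (2; —)
  P={0,8}:  v_{0} + v_{8} = v_{1} + v_{7}  so sig = (2; 1,1)
  P={3,4}:  v_{3} + v_{4} = v_{2} + v_{10}  so sig = (2; 1,1)
  P={6,9}:  v_{6} + v_{9} = v_{7} + v_{10}  so sig = (2; 1,1)
  P={0,2}:  v_{0} + v_{2} = v_{4} + v_{7} + v_{8}  so sig = (2; 1,1,1)
  P={0,3}:  v_{0} + v_{3} = v_{7} + v_{8} + v_{10}  so sig = (2; 1,1,1)
  P={2,9}:  v_{2} + v_{9} = v_{4} + 2·v_{7} + v_{8} + v_{10}  so sig = (2; 1,1,1,2)
  P={8,9}:  v_{8} + v_{9} = v_{1} + 2·v_{7} + v_{10}  so sig = (2; 1,1,2)
  P={1,2}:  v_{1} + v_{2} = v_{4} + 2·v_{8}  so sig = (2; 1,2)
  P={1,3}:  v_{1} + v_{3} = 2·v_{8} + v_{10}  so sig = (2; 1,2)
  P={3,9}:  v_{3} + v_{9} = 2·v_{7} + v_{8} + 2·v_{10}  so sig = (2; 1,2,2)
  P={0,7,10}:  v_{0} + v_{7} + v_{10} = v_{9}  so sig = (3; 1)
  P={1,6,7}:  v_{1} + v_{6} + v_{7} = v_{8}  so sig = (3; 1)
  P={2,5,10}:  v_{2} + v_{5} + v_{10} = 2·v_{6} + v_{7}  so sig = (3; 1,2)
  P={2,3,5}:  v_{2} + v_{3} + v_{5} = 3·v_{6} + 2·v_{7} + v_{8}  so sig = (3; 1,2,3)
  P={1,4,5,9}:  v_{1} + v_{4} + v_{5} + v_{9} = v_{0}  so sig = (4; 1)
  P={4,5,8,10}:  v_{4} + v_{5} + v_{8} + v_{10} = v_{6}  so sig = (4; 1)
  P={4,6,7,8}:  v_{4} + v_{6} + v_{7} + v_{8} = v_{2}  so sig = (4; 1)
  P={6,7,8,10}:  v_{6} + v_{7} + v_{8} + v_{10} = v_{3}  so sig = (4; 1)
  P={1,4,5,7,10}:  v_{1} + v_{4} + v_{5} + v_{7} + v_{10} = 0  so sig = (5; —)

Signatures (|P|; sorted positive RHS coefficients), sorted:
    |P|=2: 11 collections, coeffs (), (1,1), (1,1), (1,1), (1,1,1), (1,1,1), (1,1,1,2), (1,1,2), (1,2), (1,2), (1,2,2)
    |P|=3: 4 collections, coeffs (1), (1), (1,2), (1,2,3)
    |P|=4: 4 collections, coeffs (1), (1), (1), (1)
    |P|=5: 1 collection, coeffs ()


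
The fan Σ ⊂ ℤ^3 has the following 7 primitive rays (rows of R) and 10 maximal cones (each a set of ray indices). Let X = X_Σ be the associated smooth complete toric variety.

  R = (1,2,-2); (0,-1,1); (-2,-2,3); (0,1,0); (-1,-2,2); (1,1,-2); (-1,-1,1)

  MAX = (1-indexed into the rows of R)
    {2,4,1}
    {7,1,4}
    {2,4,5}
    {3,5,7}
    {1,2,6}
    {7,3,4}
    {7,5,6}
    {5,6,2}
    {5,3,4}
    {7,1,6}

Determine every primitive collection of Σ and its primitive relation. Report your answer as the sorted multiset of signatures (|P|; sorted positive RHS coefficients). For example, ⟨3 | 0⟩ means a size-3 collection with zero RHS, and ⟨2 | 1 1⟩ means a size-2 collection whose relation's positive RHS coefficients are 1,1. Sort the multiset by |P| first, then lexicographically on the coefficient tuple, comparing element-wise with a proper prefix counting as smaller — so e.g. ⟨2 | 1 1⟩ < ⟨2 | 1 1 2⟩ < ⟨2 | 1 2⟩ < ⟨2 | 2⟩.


Minimal non-faces — 7 found among 7 rays, 10 max cones:

  P={1,5}:  v_{1} + v_{5} = 0 ; sig = ⟨2 | 0⟩
  P={2,7}:  v_{2} + v_{7} = v_{5} ; sig = ⟨2 | 1⟩
  P={3,6}:  v_{3} + v_{6} = v_{7} ; sig = ⟨2 | 1⟩
  P={4,6}:  v_{4} + v_{6} = v_{1} ; sig = ⟨2 | 1⟩
  P={1,3}:  v_{1} + v_{3} = v_{4} + v_{7} ; sig = ⟨2 | 1 1⟩
  P={2,3}:  v_{2} + v_{3} = v_{4} + 2·v_{5} ; sig = ⟨2 | 1 2⟩
  P={4,5,7}:  v_{4} + v_{5} + v_{7} = v_{3} ; sig = ⟨3 | 1⟩

Signatures (|P|; sorted positive RHS coefficients), sorted:
[⟨2 | 0⟩, ⟨2 | 1⟩, ⟨2 | 1⟩, ⟨2 | 1⟩, ⟨2 | 1 1⟩, ⟨2 | 1 2⟩, ⟨3 | 1⟩]


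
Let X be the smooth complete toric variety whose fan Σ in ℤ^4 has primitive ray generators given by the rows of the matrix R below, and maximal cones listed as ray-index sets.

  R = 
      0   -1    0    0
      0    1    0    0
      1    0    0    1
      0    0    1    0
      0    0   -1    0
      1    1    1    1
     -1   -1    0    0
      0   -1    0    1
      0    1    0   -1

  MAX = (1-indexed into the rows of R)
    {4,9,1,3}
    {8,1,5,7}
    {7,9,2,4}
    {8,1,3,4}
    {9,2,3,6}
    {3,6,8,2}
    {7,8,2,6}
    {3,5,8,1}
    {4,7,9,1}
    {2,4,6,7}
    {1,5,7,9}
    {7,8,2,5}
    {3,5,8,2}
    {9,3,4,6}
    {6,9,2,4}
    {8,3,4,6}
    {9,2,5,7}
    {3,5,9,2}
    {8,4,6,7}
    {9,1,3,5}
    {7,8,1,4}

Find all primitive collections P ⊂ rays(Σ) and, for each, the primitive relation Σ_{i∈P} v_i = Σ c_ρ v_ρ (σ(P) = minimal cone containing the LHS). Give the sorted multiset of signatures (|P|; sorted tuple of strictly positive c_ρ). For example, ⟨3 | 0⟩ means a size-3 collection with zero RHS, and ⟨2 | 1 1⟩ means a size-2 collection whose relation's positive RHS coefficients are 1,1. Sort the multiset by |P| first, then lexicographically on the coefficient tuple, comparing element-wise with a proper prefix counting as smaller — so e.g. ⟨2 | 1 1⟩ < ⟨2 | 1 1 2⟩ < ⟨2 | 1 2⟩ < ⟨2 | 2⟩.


Σ has 9 primitive collections:

  • {1,2}:  v_{1} + v_{2} = 0  →  sig = ⟨2 | 0⟩
  • {4,5}:  v_{4} + v_{5} = 0  →  sig = ⟨2 | 0⟩
  • {8,9}:  v_{8} + v_{9} = 0  →  sig = ⟨2 | 0⟩
  • {3,7}:  v_{3} + v_{7} = v_{8}  →  sig = ⟨2 | 1⟩
  • {1,6}:  v_{1} + v_{6} = v_{3} + v_{4}  →  sig = ⟨2 | 1 1⟩
  • {5,6}:  v_{5} + v_{6} = v_{2} + v_{3}  →  sig = ⟨2 | 1 1⟩
  • {2,3,4}:  v_{2} + v_{3} + v_{4} = v_{6}  →  sig = ⟨3 | 1⟩
  • {2,4,8}:  v_{2} + v_{4} + v_{8} = v_{6} + v_{7}  →  sig = ⟨3 | 1 1⟩
  • {6,7,9}:  v_{6} + v_{7} + v_{9} = v_{2} + v_{4}  →  sig = ⟨3 | 1 1⟩

Signatures (|P|; sorted positive RHS coefficients), sorted:
    |P|=2: 6 collections, coeffs (), (), (), (1), (1,1), (1,1)
    |P|=3: 3 collections, coeffs (1), (1,1), (1,1)


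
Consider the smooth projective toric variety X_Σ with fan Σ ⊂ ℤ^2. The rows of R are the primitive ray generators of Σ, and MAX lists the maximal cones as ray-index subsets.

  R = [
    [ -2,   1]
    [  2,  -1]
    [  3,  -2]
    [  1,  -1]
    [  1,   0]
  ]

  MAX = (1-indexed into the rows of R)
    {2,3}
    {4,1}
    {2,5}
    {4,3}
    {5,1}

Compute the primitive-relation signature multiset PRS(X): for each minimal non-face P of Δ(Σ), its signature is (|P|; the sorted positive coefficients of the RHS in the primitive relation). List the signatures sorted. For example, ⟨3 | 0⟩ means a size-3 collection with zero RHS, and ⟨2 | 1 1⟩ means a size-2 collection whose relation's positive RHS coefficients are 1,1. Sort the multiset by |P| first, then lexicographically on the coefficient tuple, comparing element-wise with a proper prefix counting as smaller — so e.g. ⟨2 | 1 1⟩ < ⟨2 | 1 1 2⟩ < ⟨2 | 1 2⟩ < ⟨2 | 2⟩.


|primitive collections| = 5. Relations:

  P = {1,2}:  v_{1} + v_{2} = 0  ⟹  sig = ⟨2 | 0⟩
  P = {1,3}:  v_{1} + v_{3} = v_{4}  ⟹  sig = ⟨2 | 1⟩
  P = {2,4}:  v_{2} + v_{4} = v_{3}  ⟹  sig = ⟨2 | 1⟩
  P = {4,5}:  v_{4} + v_{5} = v_{2}  ⟹  sig = ⟨2 | 1⟩
  P = {3,5}:  v_{3} + v_{5} = 2·v_{2}  ⟹  sig = ⟨2 | 2⟩

Signatures (|P|; sorted positive RHS coefficients), sorted:
    ⟨2 | 0⟩
    ⟨2 | 1⟩
    ⟨2 | 1⟩
    ⟨2 | 1⟩
    ⟨2 | 2⟩


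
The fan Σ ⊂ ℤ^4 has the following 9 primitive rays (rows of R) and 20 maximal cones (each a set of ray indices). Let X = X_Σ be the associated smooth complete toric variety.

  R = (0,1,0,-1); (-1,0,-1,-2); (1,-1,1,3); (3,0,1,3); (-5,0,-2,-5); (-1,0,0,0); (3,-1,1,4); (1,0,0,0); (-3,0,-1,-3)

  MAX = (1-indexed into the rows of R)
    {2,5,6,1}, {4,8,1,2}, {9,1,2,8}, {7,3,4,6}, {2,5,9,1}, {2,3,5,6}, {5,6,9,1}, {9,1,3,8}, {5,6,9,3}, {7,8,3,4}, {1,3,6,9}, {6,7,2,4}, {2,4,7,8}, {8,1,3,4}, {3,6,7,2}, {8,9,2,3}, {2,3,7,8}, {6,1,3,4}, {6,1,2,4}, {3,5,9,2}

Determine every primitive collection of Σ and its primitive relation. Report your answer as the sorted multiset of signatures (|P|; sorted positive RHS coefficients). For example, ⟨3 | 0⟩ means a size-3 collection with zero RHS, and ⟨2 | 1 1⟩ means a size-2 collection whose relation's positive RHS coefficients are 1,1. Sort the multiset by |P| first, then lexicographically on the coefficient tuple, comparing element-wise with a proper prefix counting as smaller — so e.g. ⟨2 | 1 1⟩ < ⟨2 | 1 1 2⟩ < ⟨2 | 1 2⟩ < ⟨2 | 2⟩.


Minimal non-faces — 11 found among 9 rays, 20 max cones:

  • {4,9}:  v_{4} + v_{9} = 0  ⇒ sig = ⟨2 | 0⟩
  • {6,8}:  v_{6} + v_{8} = 0  ⇒ sig = ⟨2 | 0⟩
  • {1,7}:  v_{1} + v_{7} = v_{4}  ⇒ sig = ⟨2 | 1⟩
  • {4,5}:  v_{4} + v_{5} = v_{2} + v_{6}  ⇒ sig = ⟨2 | 1 1⟩
  • {5,8}:  v_{5} + v_{8} = v_{2} + v_{9}  ⇒ sig = ⟨2 | 1 1⟩
  • {7,9}:  v_{7} + v_{9} = v_{2} + v_{3}  ⇒ sig = ⟨2 | 1 1⟩
  • {5,7}:  v_{5} + v_{7} = 2·v_{2} + v_{3} + v_{6}  ⇒ sig = ⟨2 | 1 1 2⟩
  • {1,2,3}:  v_{1} + v_{2} + v_{3} = 0  ⇒ sig = ⟨3 | 0⟩
  • {2,3,4}:  v_{2} + v_{3} + v_{4} = v_{7}  ⇒ sig = ⟨3 | 1⟩
  • {2,6,9}:  v_{2} + v_{6} + v_{9} = v_{5}  ⇒ sig = ⟨3 | 1⟩
  • {1,3,5}:  v_{1} + v_{3} + v_{5} = v_{6} + v_{9}  ⇒ sig = ⟨3 | 1 1⟩

so the primitive-relation signature multiset is
    |P|=2: 7 collections, coeffs (), (), (1), (1,1), (1,1), (1,1), (1,1,2)
    |P|=3: 4 collections, coeffs (), (1), (1), (1,1)


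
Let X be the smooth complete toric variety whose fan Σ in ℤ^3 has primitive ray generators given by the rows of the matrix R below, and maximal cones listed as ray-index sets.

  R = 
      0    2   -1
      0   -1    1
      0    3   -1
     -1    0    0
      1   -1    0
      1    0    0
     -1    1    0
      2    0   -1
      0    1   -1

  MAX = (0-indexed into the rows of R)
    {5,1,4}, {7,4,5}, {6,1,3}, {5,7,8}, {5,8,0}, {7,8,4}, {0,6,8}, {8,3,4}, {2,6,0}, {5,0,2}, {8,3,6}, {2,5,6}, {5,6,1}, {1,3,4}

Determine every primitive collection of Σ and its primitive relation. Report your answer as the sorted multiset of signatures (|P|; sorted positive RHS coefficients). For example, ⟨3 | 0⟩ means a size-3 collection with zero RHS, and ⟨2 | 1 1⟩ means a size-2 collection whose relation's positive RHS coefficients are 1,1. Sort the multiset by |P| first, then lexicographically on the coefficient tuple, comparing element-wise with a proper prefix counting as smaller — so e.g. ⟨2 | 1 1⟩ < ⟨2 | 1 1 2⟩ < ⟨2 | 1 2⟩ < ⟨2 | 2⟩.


Δ(Σ) — 9 vertices, 18 min non-faces:

  • {1,8}:  v_{1} + v_{8} = 0  ⇒ sig = ⟨2 | 0⟩
  • {3,5}:  v_{3} + v_{5} = 0  ⇒ sig = ⟨2 | 0⟩
  • {4,6}:  v_{4} + v_{6} = 0  ⇒ sig = ⟨2 | 0⟩
  • {0,1}:  v_{0} + v_{1} = v_{5} + v_{6}  ⇒ sig = ⟨2 | 1 1⟩
  • {0,3}:  v_{0} + v_{3} = v_{6} + v_{8}  ⇒ sig = ⟨2 | 1 1⟩
  • {0,4}:  v_{0} + v_{4} = v_{5} + v_{8}  ⇒ sig = ⟨2 | 1 1⟩
  • {1,7}:  v_{1} + v_{7} = v_{4} + v_{5}  ⇒ sig = ⟨2 | 1 1⟩
  • {2,3}:  v_{2} + v_{3} = v_{0} + v_{6}  ⇒ sig = ⟨2 | 1 1⟩
  • {2,4}:  v_{2} + v_{4} = v_{0} + v_{5}  ⇒ sig = ⟨2 | 1 1⟩
  • {3,7}:  v_{3} + v_{7} = v_{4} + v_{8}  ⇒ sig = ⟨2 | 1 1⟩
  • {6,7}:  v_{6} + v_{7} = v_{5} + v_{8}  ⇒ sig = ⟨2 | 1 1⟩
  • {2,7}:  v_{2} + v_{7} = v_{0} + 2·v_{5} + v_{8}  ⇒ sig = ⟨2 | 1 1 2⟩
  • {2,8}:  v_{2} + v_{8} = 2·v_{0}  ⇒ sig = ⟨2 | 2⟩
  • {0,7}:  v_{0} + v_{7} = 2·v_{5} + 2·v_{8}  ⇒ sig = ⟨2 | 2 2⟩
  • {1,2}:  v_{1} + v_{2} = 2·v_{5} + 2·v_{6}  ⇒ sig = ⟨2 | 2 2⟩
  • {0,5,6}:  v_{0} + v_{5} + v_{6} = v_{2}  ⇒ sig = ⟨3 | 1⟩
  • {4,5,8}:  v_{4} + v_{5} + v_{8} = v_{7}  ⇒ sig = ⟨3 | 1⟩
  • {5,6,8}:  v_{5} + v_{6} + v_{8} = v_{0}  ⇒ sig = ⟨3 | 1⟩

so the primitive-relation signature multiset is
{ ⟨2 | 0⟩ ×3,  ⟨2 | 1 1⟩ ×8,  ⟨2 | 1 1 2⟩,  ⟨2 | 2⟩,  ⟨2 | 2 2⟩ ×2,  ⟨3 | 1⟩ ×3 }


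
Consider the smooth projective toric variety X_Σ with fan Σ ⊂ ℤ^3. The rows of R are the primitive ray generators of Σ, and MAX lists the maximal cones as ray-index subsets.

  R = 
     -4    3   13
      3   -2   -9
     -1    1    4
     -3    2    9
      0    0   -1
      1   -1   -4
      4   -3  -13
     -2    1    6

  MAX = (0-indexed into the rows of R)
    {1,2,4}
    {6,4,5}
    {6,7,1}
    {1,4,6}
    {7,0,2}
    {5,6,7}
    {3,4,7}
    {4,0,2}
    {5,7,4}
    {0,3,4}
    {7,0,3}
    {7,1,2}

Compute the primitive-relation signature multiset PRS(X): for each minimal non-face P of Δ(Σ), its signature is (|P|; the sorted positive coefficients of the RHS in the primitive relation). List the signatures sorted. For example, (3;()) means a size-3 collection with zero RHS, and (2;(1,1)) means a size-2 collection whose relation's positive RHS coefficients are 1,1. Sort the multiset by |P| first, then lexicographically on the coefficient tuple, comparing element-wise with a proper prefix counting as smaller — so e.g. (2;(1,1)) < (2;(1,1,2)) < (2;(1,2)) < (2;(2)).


14 minimal non-faces of Δ(Σ) (on 8 rays):

  P={0,6}:  v_{0} + v_{6} = 0  ⟹  sig = (2;())
  P={1,3}:  v_{1} + v_{3} = 0  ⟹  sig = (2;())
  P={2,5}:  v_{2} + v_{5} = 0  ⟹  sig = (2;())
  P={0,1}:  v_{0} + v_{1} = v_{2}  ⟹  sig = (2;(1))
  P={0,5}:  v_{0} + v_{5} = v_{3}  ⟹  sig = (2;(1))
  P={1,5}:  v_{1} + v_{5} = v_{6}  ⟹  sig = (2;(1))
  P={2,3}:  v_{2} + v_{3} = v_{0}  ⟹  sig = (2;(1))
  P={2,6}:  v_{2} + v_{6} = v_{1}  ⟹  sig = (2;(1))
  P={3,6}:  v_{3} + v_{6} = v_{5}  ⟹  sig = (2;(1))
  P={3,5}:  v_{3} + v_{5} = v_{4} + v_{7}  ⟹  sig = (2;(1,1))
  P={1,4,7}:  v_{1} + v_{4} + v_{7} = v_{5}  ⟹  sig = (3;(1))
  P={2,4,7}:  v_{2} + v_{4} + v_{7} = v_{3}  ⟹  sig = (3;(1))
  P={0,4,7}:  v_{0} + v_{4} + v_{7} = 2·v_{3}  ⟹  sig = (3;(2))
  P={4,6,7}:  v_{4} + v_{6} + v_{7} = 2·v_{5}  ⟹  sig = (3;(2))

Signatures (|P|; sorted positive RHS coefficients), sorted:
    (2;())
    (2;())
    (2;())
    (2;(1))
    (2;(1))
    (2;(1))
    (2;(1))
    (2;(1))
    (2;(1))
    (2;(1,1))
    (3;(1))
    (3;(1))
    (3;(2))
    (3;(2))


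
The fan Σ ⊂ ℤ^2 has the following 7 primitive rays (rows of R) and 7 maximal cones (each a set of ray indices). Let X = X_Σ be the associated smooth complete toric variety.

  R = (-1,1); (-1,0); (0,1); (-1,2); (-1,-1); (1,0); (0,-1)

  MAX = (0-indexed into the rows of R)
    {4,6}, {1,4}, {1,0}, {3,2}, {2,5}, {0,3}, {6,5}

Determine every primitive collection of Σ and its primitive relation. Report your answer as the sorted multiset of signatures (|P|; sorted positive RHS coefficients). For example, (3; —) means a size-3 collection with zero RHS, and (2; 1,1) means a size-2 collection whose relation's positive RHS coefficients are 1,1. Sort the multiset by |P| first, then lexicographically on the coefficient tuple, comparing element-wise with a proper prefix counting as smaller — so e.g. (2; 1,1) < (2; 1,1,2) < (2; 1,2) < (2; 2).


Minimal non-faces — 14 found among 7 rays, 7 max cones:

  • {1,5}:  v_{1} + v_{5} = 0 — sig = (2; —)
  • {2,6}:  v_{2} + v_{6} = 0 — sig = (2; —)
  • {0,2}:  v_{0} + v_{2} = v_{3} — sig = (2; 1)
  • {0,5}:  v_{0} + v_{5} = v_{2} — sig = (2; 1)
  • {0,6}:  v_{0} + v_{6} = v_{1} — sig = (2; 1)
  • {1,2}:  v_{1} + v_{2} = v_{0} — sig = (2; 1)
  • {1,6}:  v_{1} + v_{6} = v_{4} — sig = (2; 1)
  • {2,4}:  v_{2} + v_{4} = v_{1} — sig = (2; 1)
  • {3,6}:  v_{3} + v_{6} = v_{0} — sig = (2; 1)
  • {4,5}:  v_{4} + v_{5} = v_{6} — sig = (2; 1)
  • {3,4}:  v_{3} + v_{4} = v_{0} + v_{1} — sig = (2; 1,1)
  • {0,4}:  v_{0} + v_{4} = 2·v_{1} — sig = (2; 2)
  • {1,3}:  v_{1} + v_{3} = 2·v_{0} — sig = (2; 2)
  • {3,5}:  v_{3} + v_{5} = 2·v_{2} — sig = (2; 2)

Hence PRS(X_Σ) =
[(2; —), (2; —), (2; 1), (2; 1), (2; 1), (2; 1), (2; 1), (2; 1), (2; 1), (2; 1), (2; 1,1), (2; 2), (2; 2), (2; 2)]


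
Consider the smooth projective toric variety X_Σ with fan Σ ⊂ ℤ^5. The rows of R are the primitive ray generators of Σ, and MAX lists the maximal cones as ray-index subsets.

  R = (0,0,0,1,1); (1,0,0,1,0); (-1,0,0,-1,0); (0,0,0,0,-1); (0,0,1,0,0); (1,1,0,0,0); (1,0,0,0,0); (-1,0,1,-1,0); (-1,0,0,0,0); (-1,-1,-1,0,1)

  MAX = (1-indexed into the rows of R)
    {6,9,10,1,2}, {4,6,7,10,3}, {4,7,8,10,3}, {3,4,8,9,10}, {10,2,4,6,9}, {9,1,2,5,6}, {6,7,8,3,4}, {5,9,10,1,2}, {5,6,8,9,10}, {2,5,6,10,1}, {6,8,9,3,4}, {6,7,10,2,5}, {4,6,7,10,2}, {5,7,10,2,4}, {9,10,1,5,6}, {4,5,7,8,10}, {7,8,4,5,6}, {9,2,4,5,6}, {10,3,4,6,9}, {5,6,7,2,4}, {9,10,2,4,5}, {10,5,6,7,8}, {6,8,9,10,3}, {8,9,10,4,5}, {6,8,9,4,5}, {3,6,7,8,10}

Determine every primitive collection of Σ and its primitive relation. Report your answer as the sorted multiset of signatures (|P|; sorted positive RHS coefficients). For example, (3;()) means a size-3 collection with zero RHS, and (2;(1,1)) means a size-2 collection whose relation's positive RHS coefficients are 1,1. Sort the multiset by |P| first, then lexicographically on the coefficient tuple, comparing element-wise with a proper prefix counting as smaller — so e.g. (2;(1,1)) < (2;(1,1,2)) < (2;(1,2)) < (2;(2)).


The 11 primitive collections of Σ (r=10, n=5):

  P={2,3}:  v_{2} + v_{3} = 0 ; sig = (2;())
  P={7,9}:  v_{7} + v_{9} = 0 ; sig = (2;())
  P={2,8}:  v_{2} + v_{8} = v_{5} ; sig = (2;(1))
  P={3,5}:  v_{3} + v_{5} = v_{8} ; sig = (2;(1))
  P={1,4}:  v_{1} + v_{4} = v_{2} + v_{9} ; sig = (2;(1,1))
  P={1,3}:  v_{1} + v_{3} = v_{5} + v_{6} + v_{9} + v_{10} ; sig = (2;(1,1,1,1))
  P={1,7}:  v_{1} + v_{7} = v_{2} + v_{5} + v_{6} + v_{10} ; sig = (2;(1,1,1,1))
  P={1,8}:  v_{1} + v_{8} = 2·v_{5} + v_{6} + v_{9} + v_{10} ; sig = (2;(1,1,1,2))
  P={4,5,6,10}:  v_{4} + v_{5} + v_{6} + v_{10} = 0 ; sig = (4;())
  P={4,6,8,10}:  v_{4} + v_{6} + v_{8} + v_{10} = v_{3} ; sig = (4;(1))
  P={2,5,6,9,10}:  v_{2} + v_{5} + v_{6} + v_{9} + v_{10} = v_{1} ; sig = (5;(1))

so the primitive-relation signature multiset is
{ (2;()) ×2,  (2;(1)) ×2,  (2;(1,1)),  (2;(1,1,1,1)) ×2,  (2;(1,1,1,2)),  (4;()),  (4;(1)),  (5;(1)) }


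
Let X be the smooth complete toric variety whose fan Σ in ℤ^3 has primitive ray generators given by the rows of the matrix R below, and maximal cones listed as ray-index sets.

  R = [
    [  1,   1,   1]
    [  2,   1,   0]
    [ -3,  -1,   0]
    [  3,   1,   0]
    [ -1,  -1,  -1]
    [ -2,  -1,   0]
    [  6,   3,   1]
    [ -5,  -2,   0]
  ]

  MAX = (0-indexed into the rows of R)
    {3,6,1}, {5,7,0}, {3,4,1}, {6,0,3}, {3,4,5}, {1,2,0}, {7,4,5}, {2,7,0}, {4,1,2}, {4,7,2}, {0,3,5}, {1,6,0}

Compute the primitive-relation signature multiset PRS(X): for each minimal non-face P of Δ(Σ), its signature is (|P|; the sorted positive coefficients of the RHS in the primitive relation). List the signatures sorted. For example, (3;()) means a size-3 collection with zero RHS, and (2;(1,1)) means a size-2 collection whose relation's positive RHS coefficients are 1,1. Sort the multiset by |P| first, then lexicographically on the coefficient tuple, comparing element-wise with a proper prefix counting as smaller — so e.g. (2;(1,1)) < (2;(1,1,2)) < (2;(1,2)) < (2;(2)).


The 11 primitive collections of Σ (r=8, n=3):

  P={0,4}:  v_{0} + v_{4} = 0  →  sig = (2;())
  P={1,5}:  v_{1} + v_{5} = 0  →  sig = (2;())
  P={2,3}:  v_{2} + v_{3} = 0  →  sig = (2;())
  P={1,7}:  v_{1} + v_{7} = v_{2}  →  sig = (2;(1))
  P={2,5}:  v_{2} + v_{5} = v_{7}  →  sig = (2;(1))
  P={3,7}:  v_{3} + v_{7} = v_{5}  →  sig = (2;(1))
  P={6,7}:  v_{6} + v_{7} = v_{0}  →  sig = (2;(1))
  P={2,6}:  v_{2} + v_{6} = v_{0} + v_{1}  →  sig = (2;(1,1))
  P={4,6}:  v_{4} + v_{6} = v_{1} + v_{3}  →  sig = (2;(1,1))
  P={5,6}:  v_{5} + v_{6} = v_{0} + v_{3}  →  sig = (2;(1,1))
  P={0,1,3}:  v_{0} + v_{1} + v_{3} = v_{6}  →  sig = (3;(1))

Hence PRS(X_Σ) =
    |P|=2: 10 collections, coeffs (), (), (), (1), (1), (1), (1), (1,1), (1,1), (1,1)
    |P|=3: 1 collection, coeffs (1)


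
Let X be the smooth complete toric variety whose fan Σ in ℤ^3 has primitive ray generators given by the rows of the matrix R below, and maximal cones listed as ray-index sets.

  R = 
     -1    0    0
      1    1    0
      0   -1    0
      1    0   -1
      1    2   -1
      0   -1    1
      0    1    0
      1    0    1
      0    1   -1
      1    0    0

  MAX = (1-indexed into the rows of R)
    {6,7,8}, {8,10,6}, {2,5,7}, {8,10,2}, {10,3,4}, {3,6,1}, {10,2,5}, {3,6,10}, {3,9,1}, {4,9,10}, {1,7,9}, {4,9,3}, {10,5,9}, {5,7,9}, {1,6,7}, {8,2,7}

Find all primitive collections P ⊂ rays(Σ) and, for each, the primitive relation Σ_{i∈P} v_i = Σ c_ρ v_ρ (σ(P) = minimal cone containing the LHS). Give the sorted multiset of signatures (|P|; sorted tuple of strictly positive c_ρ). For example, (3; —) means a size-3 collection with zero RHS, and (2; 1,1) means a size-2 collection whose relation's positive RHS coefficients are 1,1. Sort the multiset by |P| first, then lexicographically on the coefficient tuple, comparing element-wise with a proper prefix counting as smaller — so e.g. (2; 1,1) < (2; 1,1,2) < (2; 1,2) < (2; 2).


|primitive collections| = 22. Relations:

  • {1,10}:  v_{1} + v_{10} = 0  so sig = (2; —)
  • {3,7}:  v_{3} + v_{7} = 0  so sig = (2; —)
  • {6,9}:  v_{6} + v_{9} = 0  so sig = (2; —)
  • {1,2}:  v_{1} + v_{2} = v_{7}  so sig = (2; 1)
  • {2,3}:  v_{2} + v_{3} = v_{10}  so sig = (2; 1)
  • {2,6}:  v_{2} + v_{6} = v_{8}  so sig = (2; 1)
  • {2,9}:  v_{2} + v_{9} = v_{5}  so sig = (2; 1)
  • {5,6}:  v_{5} + v_{6} = v_{2}  so sig = (2; 1)
  • {7,10}:  v_{7} + v_{10} = v_{2}  so sig = (2; 1)
  • {8,9}:  v_{8} + v_{9} = v_{2}  so sig = (2; 1)
  • {1,4}:  v_{1} + v_{4} = v_{3} + v_{9}  so sig = (2; 1,1)
  • {1,5}:  v_{1} + v_{5} = v_{7} + v_{9}  so sig = (2; 1,1)
  • {1,8}:  v_{1} + v_{8} = v_{6} + v_{7}  so sig = (2; 1,1)
  • {3,5}:  v_{3} + v_{5} = v_{9} + v_{10}  so sig = (2; 1,1)
  • {3,8}:  v_{3} + v_{8} = v_{6} + v_{10}  so sig = (2; 1,1)
  • {4,6}:  v_{4} + v_{6} = v_{3} + v_{10}  so sig = (2; 1,1)
  • {4,7}:  v_{4} + v_{7} = v_{9} + v_{10}  so sig = (2; 1,1)
  • {2,4}:  v_{2} + v_{4} = v_{9} + 2·v_{10}  so sig = (2; 1,2)
  • {4,8}:  v_{4} + v_{8} = 2·v_{10}  so sig = (2; 2)
  • {5,8}:  v_{5} + v_{8} = 2·v_{2}  so sig = (2; 2)
  • {4,5}:  v_{4} + v_{5} = 2·v_{9} + 2·v_{10}  so sig = (2; 2,2)
  • {3,9,10}:  v_{3} + v_{9} + v_{10} = v_{4}  so sig = (3; 1)

so the primitive-relation signature multiset is
[(2; —), (2; —), (2; —), (2; 1), (2; 1), (2; 1), (2; 1), (2; 1), (2; 1), (2; 1), (2; 1,1), (2; 1,1), (2; 1,1), (2; 1,1), (2; 1,1), (2; 1,1), (2; 1,1), (2; 1,2), (2; 2), (2; 2), (2; 2,2), (3; 1)]


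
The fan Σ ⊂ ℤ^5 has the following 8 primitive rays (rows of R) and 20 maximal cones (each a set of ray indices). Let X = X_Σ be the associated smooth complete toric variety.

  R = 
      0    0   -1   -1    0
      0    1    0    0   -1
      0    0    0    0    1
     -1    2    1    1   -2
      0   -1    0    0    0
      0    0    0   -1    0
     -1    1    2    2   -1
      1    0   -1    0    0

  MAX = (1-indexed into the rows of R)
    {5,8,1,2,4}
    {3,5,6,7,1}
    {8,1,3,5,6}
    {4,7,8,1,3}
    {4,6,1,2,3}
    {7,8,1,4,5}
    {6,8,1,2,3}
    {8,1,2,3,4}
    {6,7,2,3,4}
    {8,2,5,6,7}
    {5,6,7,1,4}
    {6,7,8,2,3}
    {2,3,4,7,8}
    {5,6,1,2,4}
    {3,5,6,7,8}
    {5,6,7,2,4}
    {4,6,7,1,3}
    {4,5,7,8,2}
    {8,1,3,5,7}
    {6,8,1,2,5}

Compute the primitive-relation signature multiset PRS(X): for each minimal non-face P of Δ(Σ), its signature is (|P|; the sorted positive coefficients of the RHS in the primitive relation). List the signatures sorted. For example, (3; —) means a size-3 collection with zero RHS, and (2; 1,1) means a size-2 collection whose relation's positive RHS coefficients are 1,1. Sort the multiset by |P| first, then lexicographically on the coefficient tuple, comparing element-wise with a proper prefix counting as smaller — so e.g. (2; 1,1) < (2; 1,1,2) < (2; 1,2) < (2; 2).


Minimal non-faces — 5 found among 8 rays, 20 max cones:

  P={2,3,5}:  v_{2} + v_{3} + v_{5} = 0 — sig = (3; —)
  P={1,2,7}:  v_{1} + v_{2} + v_{7} = v_{4} — sig = (3; 1)
  P={3,4,5}:  v_{3} + v_{4} + v_{5} = v_{1} + v_{7} — sig = (3; 1,1)
  P={4,6,8}:  v_{4} + v_{6} + v_{8} = 2·v_{2} — sig = (3; 2)
  P={1,6,7,8}:  v_{1} + v_{6} + v_{7} + v_{8} = v_{2} — sig = (4; 1)

Sorted signature multiset PRS(X):
    |P|=3: 4 collections, coeffs (), (1), (1,1), (2)
    |P|=4: 1 collection, coeffs (1)


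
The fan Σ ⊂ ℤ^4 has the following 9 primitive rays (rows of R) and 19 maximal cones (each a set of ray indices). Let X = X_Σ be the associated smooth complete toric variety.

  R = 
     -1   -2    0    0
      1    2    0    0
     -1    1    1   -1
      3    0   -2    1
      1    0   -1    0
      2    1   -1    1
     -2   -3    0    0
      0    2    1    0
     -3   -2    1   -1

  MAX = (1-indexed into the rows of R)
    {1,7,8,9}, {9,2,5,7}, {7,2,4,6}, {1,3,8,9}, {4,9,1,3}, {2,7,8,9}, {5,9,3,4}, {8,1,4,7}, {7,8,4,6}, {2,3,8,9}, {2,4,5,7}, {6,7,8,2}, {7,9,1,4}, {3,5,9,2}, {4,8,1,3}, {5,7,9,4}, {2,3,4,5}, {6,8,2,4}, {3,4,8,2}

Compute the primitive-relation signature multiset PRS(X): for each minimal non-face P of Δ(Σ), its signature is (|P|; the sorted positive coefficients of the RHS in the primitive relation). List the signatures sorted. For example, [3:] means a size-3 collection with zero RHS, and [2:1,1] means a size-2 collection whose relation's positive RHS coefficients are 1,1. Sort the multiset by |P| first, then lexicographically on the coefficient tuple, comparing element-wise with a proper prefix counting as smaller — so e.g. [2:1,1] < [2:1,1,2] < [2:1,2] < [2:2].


11 collections generate NE(X_Σ); each relation:

  • {1,2}:  v_{1} + v_{2} = 0  ⟹  sig = [2:]
  • {3,6}:  v_{3} + v_{6} = v_{2}  ⟹  sig = [2:1]
  • {3,7}:  v_{3} + v_{7} = v_{9}  ⟹  sig = [2:1]
  • {5,8}:  v_{5} + v_{8} = v_{2}  ⟹  sig = [2:1]
  • {1,5}:  v_{1} + v_{5} = v_{4} + v_{9}  ⟹  sig = [2:1,1]
  • {6,9}:  v_{6} + v_{9} = v_{2} + v_{7}  ⟹  sig = [2:1,1]
  • {1,6}:  v_{1} + v_{6} = v_{4} + v_{7} + v_{8}  ⟹  sig = [2:1,1,1]
  • {5,6}:  v_{5} + v_{6} = 2·v_{2} + v_{4} + v_{7}  ⟹  sig = [2:1,1,2]
  • {4,8,9}:  v_{4} + v_{8} + v_{9} = 0  ⟹  sig = [3:]
  • {2,4,9}:  v_{2} + v_{4} + v_{9} = v_{5}  ⟹  sig = [3:1]
  • {2,4,7,8}:  v_{2} + v_{4} + v_{7} + v_{8} = v_{6}  ⟹  sig = [4:1]

so the primitive-relation signature multiset is
    [2:]
    [2:1]
    [2:1]
    [2:1]
    [2:1,1]
    [2:1,1]
    [2:1,1,1]
    [2:1,1,2]
    [3:]
    [3:1]
    [4:1]


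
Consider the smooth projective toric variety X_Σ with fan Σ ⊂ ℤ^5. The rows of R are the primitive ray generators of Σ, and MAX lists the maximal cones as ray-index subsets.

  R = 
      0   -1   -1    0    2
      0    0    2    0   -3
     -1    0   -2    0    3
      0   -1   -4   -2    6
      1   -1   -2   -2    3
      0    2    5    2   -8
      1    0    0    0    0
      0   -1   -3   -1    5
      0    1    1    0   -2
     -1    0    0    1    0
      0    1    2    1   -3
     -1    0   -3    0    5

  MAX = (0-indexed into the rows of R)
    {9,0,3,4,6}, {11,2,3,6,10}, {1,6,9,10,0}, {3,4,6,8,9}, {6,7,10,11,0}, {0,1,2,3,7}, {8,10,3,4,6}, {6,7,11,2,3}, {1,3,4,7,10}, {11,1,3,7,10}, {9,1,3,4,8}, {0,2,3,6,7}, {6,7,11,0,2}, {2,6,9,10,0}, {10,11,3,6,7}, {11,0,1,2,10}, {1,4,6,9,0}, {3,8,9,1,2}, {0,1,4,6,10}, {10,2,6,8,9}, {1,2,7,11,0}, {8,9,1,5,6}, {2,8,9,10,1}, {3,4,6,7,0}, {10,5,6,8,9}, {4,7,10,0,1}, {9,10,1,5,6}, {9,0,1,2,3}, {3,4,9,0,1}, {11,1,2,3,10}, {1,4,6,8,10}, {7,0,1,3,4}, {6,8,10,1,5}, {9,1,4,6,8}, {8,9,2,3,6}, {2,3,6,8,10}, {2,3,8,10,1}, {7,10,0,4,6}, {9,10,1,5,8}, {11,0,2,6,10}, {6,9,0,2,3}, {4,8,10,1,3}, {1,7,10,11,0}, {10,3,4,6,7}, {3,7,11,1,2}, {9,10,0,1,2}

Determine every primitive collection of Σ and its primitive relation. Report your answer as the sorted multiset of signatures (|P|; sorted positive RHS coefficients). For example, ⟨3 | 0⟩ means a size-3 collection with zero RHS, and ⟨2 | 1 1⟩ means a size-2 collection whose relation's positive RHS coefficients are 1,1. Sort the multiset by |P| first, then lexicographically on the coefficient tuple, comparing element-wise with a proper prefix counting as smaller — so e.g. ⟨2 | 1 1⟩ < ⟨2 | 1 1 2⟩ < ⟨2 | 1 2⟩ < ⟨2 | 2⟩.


Primitive collections (23):

  P={0,8}:  v_{0} + v_{8} = 0  →  sig = ⟨2 | 0⟩
  P={2,4}:  v_{2} + v_{4} = v_{3}  →  sig = ⟨2 | 1⟩
  P={3,5}:  v_{3} + v_{5} = v_{8}  →  sig = ⟨2 | 1⟩
  P={5,7}:  v_{5} + v_{7} = v_{10}  →  sig = ⟨2 | 1⟩
  P={7,8}:  v_{7} + v_{8} = v_{3} + v_{10}  →  sig = ⟨2 | 1 1⟩
  P={7,9}:  v_{7} + v_{9} = v_{0} + v_{2}  →  sig = ⟨2 | 1 1⟩
  P={2,5}:  v_{2} + v_{5} = v_{8} + v_{9} + v_{10}  →  sig = ⟨2 | 1 1 1⟩
  P={4,5}:  v_{4} + v_{5} = v_{1} + v_{6} + v_{8}  →  sig = ⟨2 | 1 1 1⟩
  P={4,11}:  v_{4} + v_{11} = v_{3} + v_{7} + v_{10}  →  sig = ⟨2 | 1 1 1⟩
  P={0,5}:  v_{0} + v_{5} = v_{1} + v_{6} + v_{9} + v_{10}  →  sig = ⟨2 | 1 1 1 1⟩
  P={8,11}:  v_{8} + v_{11} = v_{2} + v_{3} + 2·v_{10}  →  sig = ⟨2 | 1 1 2⟩
  P={9,11}:  v_{9} + v_{11} = v_{0} + 2·v_{2} + v_{10}  →  sig = ⟨2 | 1 1 2⟩
  P={5,11}:  v_{5} + v_{11} = v_{2} + 2·v_{10}  →  sig = ⟨2 | 1 2⟩
  P={1,2,6}:  v_{1} + v_{2} + v_{6} = 0  →  sig = ⟨3 | 0⟩
  P={4,9,10}:  v_{4} + v_{9} + v_{10} = 0  →  sig = ⟨3 | 0⟩
  P={0,3,10}:  v_{0} + v_{3} + v_{10} = v_{7}  →  sig = ⟨3 | 1⟩
  P={1,3,6}:  v_{1} + v_{3} + v_{6} = v_{4}  →  sig = ⟨3 | 1⟩
  P={2,7,10}:  v_{2} + v_{7} + v_{10} = v_{11}  →  sig = ⟨3 | 1⟩
  P={3,9,10}:  v_{3} + v_{9} + v_{10} = v_{2}  →  sig = ⟨3 | 1⟩
  P={1,6,11}:  v_{1} + v_{6} + v_{11} = v_{7} + v_{10}  →  sig = ⟨3 | 1 1⟩
  P={1,6,7}:  v_{1} + v_{6} + v_{7} = v_{0} + v_{4} + v_{10}  →  sig = ⟨3 | 1 1 1⟩
  P={0,3,11}:  v_{0} + v_{3} + v_{11} = v_{2} + 2·v_{7}  →  sig = ⟨3 | 1 2⟩
  P={1,6,8,9,10}:  v_{1} + v_{6} + v_{8} + v_{9} + v_{10} = v_{5}  →  sig = ⟨5 | 1⟩

so the primitive-relation signature multiset is
    |P|=2: 13 collections, coeffs (), (1), (1), (1), (1,1), (1,1), (1,1,1), (1,1,1), (1,1,1), (1,1,1,1), (1,1,2), (1,1,2), (1,2)
    |P|=3: 9 collections, coeffs (), (), (1), (1), (1), (1), (1,1), (1,1,1), (1,2)
    |P|=5: 1 collection, coeffs (1)


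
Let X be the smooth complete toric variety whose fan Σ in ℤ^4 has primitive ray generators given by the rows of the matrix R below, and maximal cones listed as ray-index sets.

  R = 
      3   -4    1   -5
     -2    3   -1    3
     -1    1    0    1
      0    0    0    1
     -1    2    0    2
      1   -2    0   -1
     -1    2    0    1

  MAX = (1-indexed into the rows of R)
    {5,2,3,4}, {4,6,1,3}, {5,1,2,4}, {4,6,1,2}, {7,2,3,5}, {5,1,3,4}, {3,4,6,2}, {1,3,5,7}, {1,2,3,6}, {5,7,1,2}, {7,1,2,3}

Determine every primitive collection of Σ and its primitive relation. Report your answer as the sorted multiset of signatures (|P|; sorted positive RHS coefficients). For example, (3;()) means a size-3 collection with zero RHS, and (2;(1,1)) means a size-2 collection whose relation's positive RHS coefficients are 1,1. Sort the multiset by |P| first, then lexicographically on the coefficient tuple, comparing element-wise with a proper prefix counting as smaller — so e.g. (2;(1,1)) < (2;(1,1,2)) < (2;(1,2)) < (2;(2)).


5 minimal non-faces of Δ(Σ) (on 7 rays):

  {6,7}:  v_{6} + v_{7} = 0 ; sig = (2;())
  {4,7}:  v_{4} + v_{7} = v_{5} ; sig = (2;(1))
  {5,6}:  v_{5} + v_{6} = v_{4} ; sig = (2;(1))
  {1,2,3,4}:  v_{1} + v_{2} + v_{3} + v_{4} = 0 ; sig = (4;())
  {1,2,3,5}:  v_{1} + v_{2} + v_{3} + v_{5} = v_{7} ; sig = (4;(1))

Sorted signature multiset PRS(X):
    |P|=2: 3 collections, coeffs (), (1), (1)
    |P|=4: 2 collections, coeffs (), (1)


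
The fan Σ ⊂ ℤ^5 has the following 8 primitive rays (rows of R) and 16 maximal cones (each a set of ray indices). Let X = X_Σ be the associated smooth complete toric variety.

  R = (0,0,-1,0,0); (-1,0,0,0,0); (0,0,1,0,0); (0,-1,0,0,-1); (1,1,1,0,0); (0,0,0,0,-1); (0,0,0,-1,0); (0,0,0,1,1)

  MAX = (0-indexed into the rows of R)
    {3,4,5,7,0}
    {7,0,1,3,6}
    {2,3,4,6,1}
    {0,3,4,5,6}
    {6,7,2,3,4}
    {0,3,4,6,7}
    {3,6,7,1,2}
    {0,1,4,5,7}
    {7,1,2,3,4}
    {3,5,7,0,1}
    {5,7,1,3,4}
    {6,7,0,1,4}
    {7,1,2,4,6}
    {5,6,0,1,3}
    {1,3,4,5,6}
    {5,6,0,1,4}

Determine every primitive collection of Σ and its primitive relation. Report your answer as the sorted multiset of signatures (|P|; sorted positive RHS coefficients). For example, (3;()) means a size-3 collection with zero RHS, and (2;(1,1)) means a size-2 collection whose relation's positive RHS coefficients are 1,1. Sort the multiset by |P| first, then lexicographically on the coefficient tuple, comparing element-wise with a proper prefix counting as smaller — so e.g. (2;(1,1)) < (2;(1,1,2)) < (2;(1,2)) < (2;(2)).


The 5 primitive collections of Σ (r=8, n=5):

  • {0,2}:  v_{0} + v_{2} = 0  →  sig = (2;())
  • {2,5}:  v_{2} + v_{5} = v_{1} + v_{3} + v_{4}  →  sig = (2;(1,1,1))
  • {5,6,7}:  v_{5} + v_{6} + v_{7} = 0  →  sig = (3;())
  • {0,1,3,4}:  v_{0} + v_{1} + v_{3} + v_{4} = v_{5}  →  sig = (4;(1))
  • {1,3,4,6,7}:  v_{1} + v_{3} + v_{4} + v_{6} + v_{7} = v_{2}  →  sig = (5;(1))

Signatures (|P|; sorted positive RHS coefficients), sorted:
    |P|=2: 2 collections, coeffs (), (1,1,1)
    |P|=3: 1 collection, coeffs ()
    |P|=4: 1 collection, coeffs (1)
    |P|=5: 1 collection, coeffs (1)


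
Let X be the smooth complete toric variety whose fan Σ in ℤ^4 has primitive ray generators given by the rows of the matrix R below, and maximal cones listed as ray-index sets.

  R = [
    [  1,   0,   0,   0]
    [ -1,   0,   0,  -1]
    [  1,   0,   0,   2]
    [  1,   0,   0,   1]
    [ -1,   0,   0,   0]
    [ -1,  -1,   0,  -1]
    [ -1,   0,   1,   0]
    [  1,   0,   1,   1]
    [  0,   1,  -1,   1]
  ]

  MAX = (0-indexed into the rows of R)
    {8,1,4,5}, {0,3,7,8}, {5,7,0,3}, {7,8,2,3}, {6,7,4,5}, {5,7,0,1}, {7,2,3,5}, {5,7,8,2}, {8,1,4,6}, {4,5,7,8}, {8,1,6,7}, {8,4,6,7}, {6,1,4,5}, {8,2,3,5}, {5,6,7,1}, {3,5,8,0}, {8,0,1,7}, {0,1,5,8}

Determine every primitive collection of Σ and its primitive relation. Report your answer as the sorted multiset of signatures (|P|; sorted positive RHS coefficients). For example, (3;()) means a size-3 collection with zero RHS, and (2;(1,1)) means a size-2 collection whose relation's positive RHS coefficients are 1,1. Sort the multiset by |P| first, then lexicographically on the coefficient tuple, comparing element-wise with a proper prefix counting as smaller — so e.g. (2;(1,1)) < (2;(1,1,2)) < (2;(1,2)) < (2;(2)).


Minimal non-faces — 14 found among 9 rays, 18 max cones:

  P={0,4}:  v_{0} + v_{4} = 0  so sig = (2;())
  P={1,3}:  v_{1} + v_{3} = 0  so sig = (2;())
  P={0,6}:  v_{0} + v_{6} = v_{1} + v_{7}  so sig = (2;(1,1))
  P={3,6}:  v_{3} + v_{6} = v_{4} + v_{7}  so sig = (2;(1,1))
  P={1,2}:  v_{1} + v_{2} = v_{5} + v_{7} + v_{8}  so sig = (2;(1,1,1))
  P={3,4}:  v_{3} + v_{4} = v_{5} + v_{7} + v_{8}  so sig = (2;(1,1,1))
  P={2,6}:  v_{2} + v_{6} = v_{4} + v_{5} + 2·v_{7} + v_{8}  so sig = (2;(1,1,1,2))
  P={0,2}:  v_{0} + v_{2} = 2·v_{3}  so sig = (2;(2))
  P={2,4}:  v_{2} + v_{4} = 2·v_{5} + 2·v_{7} + 2·v_{8}  so sig = (2;(2,2,2))
  P={1,4,7}:  v_{1} + v_{4} + v_{7} = v_{6}  so sig = (3;(1))
  P={5,6,8}:  v_{5} + v_{6} + v_{8} = 2·v_{4}  so sig = (3;(2))
  P={0,5,7,8}:  v_{0} + v_{5} + v_{7} + v_{8} = v_{3}  so sig = (4;(1))
  P={1,5,7,8}:  v_{1} + v_{5} + v_{7} + v_{8} = v_{4}  so sig = (4;(1))
  P={3,5,7,8}:  v_{3} + v_{5} + v_{7} + v_{8} = v_{2}  so sig = (4;(1))

Sorted signature multiset PRS(X):
[(2;()), (2;()), (2;(1,1)), (2;(1,1)), (2;(1,1,1)), (2;(1,1,1)), (2;(1,1,1,2)), (2;(2)), (2;(2,2,2)), (3;(1)), (3;(2)), (4;(1)), (4;(1)), (4;(1))]


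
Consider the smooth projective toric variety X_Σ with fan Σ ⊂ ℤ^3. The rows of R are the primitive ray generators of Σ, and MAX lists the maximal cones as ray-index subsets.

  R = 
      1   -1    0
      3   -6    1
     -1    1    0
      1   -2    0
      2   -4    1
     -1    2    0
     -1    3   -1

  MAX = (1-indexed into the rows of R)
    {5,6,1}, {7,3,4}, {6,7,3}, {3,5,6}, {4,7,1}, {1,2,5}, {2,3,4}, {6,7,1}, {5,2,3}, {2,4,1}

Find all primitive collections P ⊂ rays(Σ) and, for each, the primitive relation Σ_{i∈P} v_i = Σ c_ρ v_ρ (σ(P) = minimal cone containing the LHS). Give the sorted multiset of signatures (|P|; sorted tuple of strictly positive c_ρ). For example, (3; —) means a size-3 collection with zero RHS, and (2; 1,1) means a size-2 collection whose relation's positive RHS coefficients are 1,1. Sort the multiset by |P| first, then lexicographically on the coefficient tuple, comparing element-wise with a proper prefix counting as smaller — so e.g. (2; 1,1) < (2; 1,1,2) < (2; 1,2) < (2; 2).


Minimal non-faces — 6 found among 7 rays, 10 max cones:

  P = {1,3}:  v_{1} + v_{3} = 0 — sig = (2; —)
  P = {4,6}:  v_{4} + v_{6} = 0 — sig = (2; —)
  P = {2,6}:  v_{2} + v_{6} = v_{5} — sig = (2; 1)
  P = {4,5}:  v_{4} + v_{5} = v_{2} — sig = (2; 1)
  P = {5,7}:  v_{5} + v_{7} = v_{1} — sig = (2; 1)
  P = {2,7}:  v_{2} + v_{7} = v_{1} + v_{4} — sig = (2; 1,1)

Signatures (|P|; sorted positive RHS coefficients), sorted:
[(2; —), (2; —), (2; 1), (2; 1), (2; 1), (2; 1,1)]
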